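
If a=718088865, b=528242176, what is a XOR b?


718088865 ^ 528242176 = 900824225

900824225


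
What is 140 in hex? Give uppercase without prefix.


140 = 8C hex

8C


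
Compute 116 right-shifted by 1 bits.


0b1110100 >> 1 = 0b111010 = 58

58


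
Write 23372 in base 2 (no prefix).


23372 = 101101101001100 in binary

101101101001100


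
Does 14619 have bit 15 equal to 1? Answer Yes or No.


0b11100100011011, bit 15 = 0. No

No


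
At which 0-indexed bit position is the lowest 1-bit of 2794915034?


0b10100110100101110000010011011010. Lowest set bit at position 1

1


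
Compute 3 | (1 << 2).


3 | (1 << 2) = 3 | 4 = 7

7


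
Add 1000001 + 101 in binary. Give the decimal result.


1000001 + 101 = 1000110 = 70

70


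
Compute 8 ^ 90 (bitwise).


0b1000 ^ 0b1011010 = 0b1010010 = 82

82


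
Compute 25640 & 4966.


0b110010000101000 & 0b1001101100110 = 0b100000 = 32

32


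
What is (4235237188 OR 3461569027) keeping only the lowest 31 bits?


Step 1: 4235237188 | 3461569027 = 4269006663
Step 2: 4269006663 & 2147483647 = 2121523015

2121523015


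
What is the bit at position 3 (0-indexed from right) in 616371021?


0b100100101111010001001101001101, position 3 = 1

1


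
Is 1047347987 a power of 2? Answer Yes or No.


0b111110011011010100001100010011. Multiple bits set => No

No


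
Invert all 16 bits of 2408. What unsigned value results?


2408 ^ 65535 = 63127

63127


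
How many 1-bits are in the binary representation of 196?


0b11000100 has 3 set bits

3


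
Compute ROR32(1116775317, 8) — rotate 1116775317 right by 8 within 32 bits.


Rotate 0b1000010100100001010001110010101 right by 8 (32-bit) = 0b10010101010000101001000010100011 = 2504167587

2504167587


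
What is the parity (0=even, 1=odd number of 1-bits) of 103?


0b1100111 has 5 ones => parity 1

1


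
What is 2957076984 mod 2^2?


2957076984 & 3 = 0

0


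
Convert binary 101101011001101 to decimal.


101101011001101 in decimal = 23245

23245


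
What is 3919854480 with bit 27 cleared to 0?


3919854480 & ~(1 << 27) = 3785636752

3785636752


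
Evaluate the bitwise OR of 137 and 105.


0b10001001 | 0b1101001 = 0b11101001 = 233

233


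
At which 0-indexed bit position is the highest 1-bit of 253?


0b11111101. Highest set bit at position 7

7


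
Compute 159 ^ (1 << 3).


159 ^ (1 << 3) = 159 ^ 8 = 151

151


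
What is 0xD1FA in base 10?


D1FA hex = 53754 decimal

53754


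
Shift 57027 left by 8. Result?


0b1101111011000011 << 8 = 0b110111101100001100000000 = 14598912

14598912


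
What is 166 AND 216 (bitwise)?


0b10100110 & 0b11011000 = 0b10000000 = 128

128


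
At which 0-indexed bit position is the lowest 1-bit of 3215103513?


0b10111111101000101001011000011001. Lowest set bit at position 0

0


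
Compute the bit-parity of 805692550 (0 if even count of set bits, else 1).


0b110000000001011110010010000110 has 11 ones => parity 1

1


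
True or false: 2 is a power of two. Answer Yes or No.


0b10. Only one bit set => Yes

Yes


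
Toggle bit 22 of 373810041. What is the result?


373810041 ^ (1 << 22) = 373810041 ^ 4194304 = 369615737

369615737


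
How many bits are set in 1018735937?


0b111100101110001010110101000001 has 15 set bits

15


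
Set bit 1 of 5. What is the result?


5 | (1 << 1) = 5 | 2 = 7

7


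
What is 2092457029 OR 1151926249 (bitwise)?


0b1111100101110000101110001000101 | 0b1000100101010001111111111101001 = 0b1111100101110001111111111101101 = 2092498925

2092498925


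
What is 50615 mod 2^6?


50615 & 63 = 55

55


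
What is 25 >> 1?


0b11001 >> 1 = 0b1100 = 12

12


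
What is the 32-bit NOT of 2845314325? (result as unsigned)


~0b10101001100110000000110100010101 = 0b1010110011001111111001011101010 = 1449652970 (32-bit unsigned)

1449652970


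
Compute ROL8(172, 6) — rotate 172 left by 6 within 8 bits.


Rotate 0b10101100 left by 6 (8-bit) = 0b101011 = 43

43


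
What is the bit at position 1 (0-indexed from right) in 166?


0b10100110, position 1 = 1

1


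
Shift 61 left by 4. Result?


0b111101 << 4 = 0b1111010000 = 976

976


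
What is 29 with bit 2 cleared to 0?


29 & ~(1 << 2) = 25

25


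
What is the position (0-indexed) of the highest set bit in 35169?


0b1000100101100001. Highest set bit at position 15

15


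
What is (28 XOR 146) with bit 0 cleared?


Step 1: 28 ^ 146 = 142
Step 2: 142 & ~(1 << 0) = 142

142


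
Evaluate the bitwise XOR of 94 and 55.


0b1011110 ^ 0b110111 = 0b1101001 = 105

105


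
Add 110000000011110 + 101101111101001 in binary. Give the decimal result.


110000000011110 + 101101111101001 = 1011110000000111 = 48135

48135


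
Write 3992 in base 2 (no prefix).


3992 = 111110011000 in binary

111110011000


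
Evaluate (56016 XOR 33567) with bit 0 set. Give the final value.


Step 1: 56016 ^ 33567 = 22991
Step 2: 22991 | (1 << 0) = 22991 | 1 = 22991

22991


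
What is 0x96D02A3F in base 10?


96D02A3F hex = 2530224703 decimal

2530224703


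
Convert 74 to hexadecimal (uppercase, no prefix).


74 = 4A hex

4A


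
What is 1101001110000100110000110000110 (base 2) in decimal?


1101001110000100110000110000110 in decimal = 1774346630

1774346630


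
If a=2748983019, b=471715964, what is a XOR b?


2748983019 ^ 471715964 = 3217553047

3217553047


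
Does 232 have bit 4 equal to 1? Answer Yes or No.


0b11101000, bit 4 = 0. No

No


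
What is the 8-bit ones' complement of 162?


162 ^ 255 = 93

93


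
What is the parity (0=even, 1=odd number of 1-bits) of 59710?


0b1110100100111110 has 10 ones => parity 0

0


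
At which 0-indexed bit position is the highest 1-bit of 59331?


0b1110011111000011. Highest set bit at position 15

15


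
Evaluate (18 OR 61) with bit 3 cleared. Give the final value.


Step 1: 18 | 61 = 63
Step 2: 63 & ~(1 << 3) = 55

55


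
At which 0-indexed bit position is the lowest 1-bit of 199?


0b11000111. Lowest set bit at position 0

0


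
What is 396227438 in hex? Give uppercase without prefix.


396227438 = 179DF36E hex

179DF36E


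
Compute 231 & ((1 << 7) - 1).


231 & 127 = 103

103


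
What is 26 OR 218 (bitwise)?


0b11010 | 0b11011010 = 0b11011010 = 218

218


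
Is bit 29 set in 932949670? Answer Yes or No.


0b110111100110111010111010100110, bit 29 = 1. Yes

Yes


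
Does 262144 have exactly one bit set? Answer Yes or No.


0b1000000000000000000. Only one bit set => Yes

Yes


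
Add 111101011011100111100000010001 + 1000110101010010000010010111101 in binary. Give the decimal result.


111101011011100111100000010001 + 1000110101010010000010010111101 = 10000100000101110111110011001110 = 2216131790

2216131790


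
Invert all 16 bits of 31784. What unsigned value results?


31784 ^ 65535 = 33751

33751


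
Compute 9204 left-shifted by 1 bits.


0b10001111110100 << 1 = 0b100011111101000 = 18408

18408


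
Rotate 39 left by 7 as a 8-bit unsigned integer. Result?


Rotate 0b100111 left by 7 (8-bit) = 0b10010011 = 147

147


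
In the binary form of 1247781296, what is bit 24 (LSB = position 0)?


0b1001010010111111010000110110000, position 24 = 0

0


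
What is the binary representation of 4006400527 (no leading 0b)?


4006400527 = 11101110110011001101001000001111 in binary

11101110110011001101001000001111


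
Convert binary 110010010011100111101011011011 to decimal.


110010010011100111101011011011 in decimal = 844004059

844004059


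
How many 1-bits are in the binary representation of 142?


0b10001110 has 4 set bits

4


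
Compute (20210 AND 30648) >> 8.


Step 1: 20210 & 30648 = 18096
Step 2: 18096 >> 8 = 70

70


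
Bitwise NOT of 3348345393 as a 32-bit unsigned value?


~0b11000111100100111011001000110001 = 0b111000011011000100110111001110 = 946621902 (32-bit unsigned)

946621902


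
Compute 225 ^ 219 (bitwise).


0b11100001 ^ 0b11011011 = 0b111010 = 58

58


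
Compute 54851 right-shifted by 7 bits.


0b1101011001000011 >> 7 = 0b110101100 = 428

428


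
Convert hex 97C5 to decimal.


97C5 hex = 38853 decimal

38853


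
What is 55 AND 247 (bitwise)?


0b110111 & 0b11110111 = 0b110111 = 55

55


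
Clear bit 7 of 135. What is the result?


135 & ~(1 << 7) = 7

7


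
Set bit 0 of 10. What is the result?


10 | (1 << 0) = 10 | 1 = 11

11


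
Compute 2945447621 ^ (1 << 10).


2945447621 ^ (1 << 10) = 2945447621 ^ 1024 = 2945446597

2945446597


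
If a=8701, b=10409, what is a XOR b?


8701 ^ 10409 = 2388

2388


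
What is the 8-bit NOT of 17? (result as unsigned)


~0b10001 = 0b11101110 = 238 (8-bit unsigned)

238


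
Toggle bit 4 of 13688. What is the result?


13688 ^ (1 << 4) = 13688 ^ 16 = 13672

13672


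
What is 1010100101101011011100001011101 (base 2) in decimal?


1010100101101011011100001011101 in decimal = 1421195357

1421195357


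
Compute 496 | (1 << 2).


496 | (1 << 2) = 496 | 4 = 500

500


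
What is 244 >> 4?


0b11110100 >> 4 = 0b1111 = 15

15


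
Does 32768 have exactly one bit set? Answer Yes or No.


0b1000000000000000. Only one bit set => Yes

Yes


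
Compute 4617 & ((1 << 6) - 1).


4617 & 63 = 9

9


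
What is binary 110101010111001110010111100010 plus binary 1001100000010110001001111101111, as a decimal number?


110101010111001110010111100010 + 1001100000010110001001111101111 = 10000001011001111111100111010001 = 2171075025

2171075025


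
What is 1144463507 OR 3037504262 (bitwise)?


0b1000100001101110010000010010011 | 0b10110101000011001010001100000110 = 0b11110101001111111010001110010111 = 4114588567

4114588567


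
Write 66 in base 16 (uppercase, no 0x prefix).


66 = 42 hex

42


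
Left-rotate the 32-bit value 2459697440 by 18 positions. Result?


Rotate 0b10010010100111000000000100100000 left by 18 (32-bit) = 0b100100000100100101001110000 = 75647600

75647600


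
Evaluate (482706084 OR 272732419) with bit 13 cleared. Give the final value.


Step 1: 482706084 | 272732419 = 482710439
Step 2: 482710439 & ~(1 << 13) = 482710439

482710439


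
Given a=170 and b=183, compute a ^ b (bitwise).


170 ^ 183 = 29

29


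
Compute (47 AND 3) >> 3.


Step 1: 47 & 3 = 3
Step 2: 3 >> 3 = 0

0


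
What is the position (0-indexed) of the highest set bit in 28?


0b11100. Highest set bit at position 4

4


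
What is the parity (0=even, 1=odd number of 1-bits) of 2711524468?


0b10100001100111101001010001110100 has 15 ones => parity 1

1


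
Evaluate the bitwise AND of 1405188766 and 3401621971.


0b1010011110000010111101010011110 & 0b11001010110000001010000111010011 = 0b1000010110000000010000010010010 = 1119887506

1119887506


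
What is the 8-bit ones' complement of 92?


92 ^ 255 = 163

163


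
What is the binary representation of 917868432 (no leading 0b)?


917868432 = 110110101101011000111110010000 in binary

110110101101011000111110010000


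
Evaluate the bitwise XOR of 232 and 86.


0b11101000 ^ 0b1010110 = 0b10111110 = 190

190


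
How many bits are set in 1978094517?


0b1110101111001110101001110110101 has 20 set bits

20


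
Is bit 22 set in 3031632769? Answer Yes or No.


0b10110100101100110000101110000001, bit 22 = 0. No

No


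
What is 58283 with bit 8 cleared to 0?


58283 & ~(1 << 8) = 58027

58027


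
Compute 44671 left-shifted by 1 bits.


0b1010111001111111 << 1 = 0b10101110011111110 = 89342

89342


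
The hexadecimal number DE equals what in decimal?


DE hex = 222 decimal

222


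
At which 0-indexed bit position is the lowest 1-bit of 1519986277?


0b1011010100110010010011001100101. Lowest set bit at position 0

0


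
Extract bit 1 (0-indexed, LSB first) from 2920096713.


0b10101110000011010010001111001001, position 1 = 0

0


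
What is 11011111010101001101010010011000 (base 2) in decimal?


11011111010101001101010010011000 in decimal = 3746878616

3746878616


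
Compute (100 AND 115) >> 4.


Step 1: 100 & 115 = 96
Step 2: 96 >> 4 = 6

6


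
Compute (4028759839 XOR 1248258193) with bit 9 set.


Step 1: 4028759839 ^ 1248258193 = 3125221262
Step 2: 3125221262 | (1 << 9) = 3125221262 | 512 = 3125221262

3125221262


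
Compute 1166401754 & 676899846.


0b1000101100001011110000011011010 & 0b101000010110001010110000000110 = 0b1010000000000010 = 40962

40962


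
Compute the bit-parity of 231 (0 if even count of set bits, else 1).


0b11100111 has 6 ones => parity 0

0


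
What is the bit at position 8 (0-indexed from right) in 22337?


0b101011101000001, position 8 = 1

1


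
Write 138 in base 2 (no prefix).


138 = 10001010 in binary

10001010


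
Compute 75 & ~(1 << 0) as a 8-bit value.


75 & ~(1 << 0) = 74

74


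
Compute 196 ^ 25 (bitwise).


0b11000100 ^ 0b11001 = 0b11011101 = 221

221


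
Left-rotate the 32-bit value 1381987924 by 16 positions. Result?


Rotate 0b1010010010111110111011001010100 left by 16 (32-bit) = 0b1110110010101000101001001011111 = 1985237599

1985237599


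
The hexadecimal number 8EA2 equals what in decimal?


8EA2 hex = 36514 decimal

36514


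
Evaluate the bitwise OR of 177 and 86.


0b10110001 | 0b1010110 = 0b11110111 = 247

247


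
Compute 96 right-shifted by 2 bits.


0b1100000 >> 2 = 0b11000 = 24

24


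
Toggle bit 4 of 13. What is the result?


13 ^ (1 << 4) = 13 ^ 16 = 29

29


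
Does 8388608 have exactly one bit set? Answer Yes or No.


0b100000000000000000000000. Only one bit set => Yes

Yes


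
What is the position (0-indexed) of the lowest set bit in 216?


0b11011000. Lowest set bit at position 3

3


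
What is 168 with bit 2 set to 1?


168 | (1 << 2) = 168 | 4 = 172

172


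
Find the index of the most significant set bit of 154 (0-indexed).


0b10011010. Highest set bit at position 7

7


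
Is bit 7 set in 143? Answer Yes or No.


0b10001111, bit 7 = 1. Yes

Yes


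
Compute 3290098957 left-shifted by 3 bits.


0b11000100000110101110110100001101 << 3 = 0b11000100000110101110110100001101000 = 26320791656

26320791656


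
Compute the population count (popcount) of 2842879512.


0b10101001011100101110011000011000 has 15 set bits

15


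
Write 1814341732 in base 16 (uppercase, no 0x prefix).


1814341732 = 6C24A864 hex

6C24A864


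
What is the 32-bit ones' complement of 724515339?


724515339 ^ 4294967295 = 3570451956

3570451956


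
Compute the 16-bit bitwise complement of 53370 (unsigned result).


~0b1101000001111010 = 0b10111110000101 = 12165 (16-bit unsigned)

12165


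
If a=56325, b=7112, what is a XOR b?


56325 ^ 7112 = 51149

51149


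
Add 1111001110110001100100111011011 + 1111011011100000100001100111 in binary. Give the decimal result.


1111001110110001100100111011011 + 1111011011100000100001100111 = 10001001010001101101001001000010 = 2303119938

2303119938


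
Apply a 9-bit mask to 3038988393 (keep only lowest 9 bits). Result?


3038988393 & 511 = 105

105


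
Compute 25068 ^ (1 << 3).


25068 ^ (1 << 3) = 25068 ^ 8 = 25060

25060


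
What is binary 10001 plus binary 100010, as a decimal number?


10001 + 100010 = 110011 = 51

51


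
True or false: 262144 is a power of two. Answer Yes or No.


0b1000000000000000000. Only one bit set => Yes

Yes


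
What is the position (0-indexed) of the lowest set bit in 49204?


0b1100000000110100. Lowest set bit at position 2

2


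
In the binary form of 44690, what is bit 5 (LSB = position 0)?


0b1010111010010010, position 5 = 0

0


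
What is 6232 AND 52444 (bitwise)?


0b1100001011000 & 0b1100110011011100 = 0b100001011000 = 2136

2136


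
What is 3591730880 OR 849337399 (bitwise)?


0b11010110000101010111011011000000 | 0b110010100111111101110000110111 = 0b11110110100111111111111011110111 = 4137680631

4137680631


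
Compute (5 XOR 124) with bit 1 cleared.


Step 1: 5 ^ 124 = 121
Step 2: 121 & ~(1 << 1) = 121

121


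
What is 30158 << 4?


0b111010111001110 << 4 = 0b1110101110011100000 = 482528

482528


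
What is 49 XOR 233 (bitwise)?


0b110001 ^ 0b11101001 = 0b11011000 = 216

216


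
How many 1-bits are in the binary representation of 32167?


0b111110110100111 has 11 set bits

11


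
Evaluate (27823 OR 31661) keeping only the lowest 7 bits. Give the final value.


Step 1: 27823 | 31661 = 32687
Step 2: 32687 & 127 = 47

47


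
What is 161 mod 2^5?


161 & 31 = 1

1


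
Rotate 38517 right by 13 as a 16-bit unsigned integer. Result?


Rotate 0b1001011001110101 right by 13 (16-bit) = 0b1011001110101100 = 45996

45996


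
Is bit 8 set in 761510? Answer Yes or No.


0b10111001111010100110, bit 8 = 0. No

No


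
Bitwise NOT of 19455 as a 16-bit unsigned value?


~0b100101111111111 = 0b1011010000000000 = 46080 (16-bit unsigned)

46080


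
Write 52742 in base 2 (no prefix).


52742 = 1100111000000110 in binary

1100111000000110


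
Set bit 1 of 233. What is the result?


233 | (1 << 1) = 233 | 2 = 235

235


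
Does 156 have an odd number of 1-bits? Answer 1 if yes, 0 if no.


0b10011100 has 4 ones => parity 0

0


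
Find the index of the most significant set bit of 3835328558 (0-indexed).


0b11100100100110100111100000101110. Highest set bit at position 31

31


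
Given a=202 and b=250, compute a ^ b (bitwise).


202 ^ 250 = 48

48


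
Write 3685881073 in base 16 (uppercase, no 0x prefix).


3685881073 = DBB214F1 hex

DBB214F1


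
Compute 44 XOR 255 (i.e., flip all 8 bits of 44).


44 ^ 255 = 211

211


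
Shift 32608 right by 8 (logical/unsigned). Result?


0b111111101100000 >> 8 = 0b1111111 = 127

127


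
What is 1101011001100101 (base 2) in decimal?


1101011001100101 in decimal = 54885

54885


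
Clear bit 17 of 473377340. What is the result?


473377340 & ~(1 << 17) = 473246268

473246268


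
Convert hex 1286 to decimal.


1286 hex = 4742 decimal

4742


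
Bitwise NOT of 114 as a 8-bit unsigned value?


~0b1110010 = 0b10001101 = 141 (8-bit unsigned)

141


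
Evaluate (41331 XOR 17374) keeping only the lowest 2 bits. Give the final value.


Step 1: 41331 ^ 17374 = 58029
Step 2: 58029 & 3 = 1

1


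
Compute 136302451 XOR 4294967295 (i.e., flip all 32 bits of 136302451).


136302451 ^ 4294967295 = 4158664844

4158664844


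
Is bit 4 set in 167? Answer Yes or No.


0b10100111, bit 4 = 0. No

No


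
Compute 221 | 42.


0b11011101 | 0b101010 = 0b11111111 = 255

255


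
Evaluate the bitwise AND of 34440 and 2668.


0b1000011010001000 & 0b101001101100 = 0b1000001000 = 520

520


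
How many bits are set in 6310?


0b1100010100110 has 6 set bits

6


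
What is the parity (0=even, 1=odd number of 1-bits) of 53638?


0b1101000110000110 has 7 ones => parity 1

1


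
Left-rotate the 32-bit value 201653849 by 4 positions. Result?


Rotate 0b1100000001001111111001011001 left by 4 (32-bit) = 0b11000000010011111110010110010000 = 3226461584

3226461584


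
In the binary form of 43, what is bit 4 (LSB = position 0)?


0b101011, position 4 = 0

0


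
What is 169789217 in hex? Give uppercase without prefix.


169789217 = A1EC721 hex

A1EC721


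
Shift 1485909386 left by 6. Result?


0b1011000100100010010110110001010 << 6 = 0b1011000100100010010110110001010000000 = 95098200704

95098200704


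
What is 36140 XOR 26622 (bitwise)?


0b1000110100101100 ^ 0b110011111111110 = 0b1110101011010010 = 60114

60114


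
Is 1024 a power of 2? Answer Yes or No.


0b10000000000. Only one bit set => Yes

Yes


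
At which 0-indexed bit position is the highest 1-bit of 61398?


0b1110111111010110. Highest set bit at position 15

15


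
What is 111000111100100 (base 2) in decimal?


111000111100100 in decimal = 29156

29156


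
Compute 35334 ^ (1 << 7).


35334 ^ (1 << 7) = 35334 ^ 128 = 35462

35462


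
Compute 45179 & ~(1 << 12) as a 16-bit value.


45179 & ~(1 << 12) = 41083

41083


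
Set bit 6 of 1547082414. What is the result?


1547082414 | (1 << 6) = 1547082414 | 64 = 1547082478

1547082478


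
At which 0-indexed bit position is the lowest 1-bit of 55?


0b110111. Lowest set bit at position 0

0


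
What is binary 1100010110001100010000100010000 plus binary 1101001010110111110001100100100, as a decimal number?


1100010110001100010000100010000 + 1101001010110111110001100100100 = 11001100001000100000010000110100 = 3424781364

3424781364


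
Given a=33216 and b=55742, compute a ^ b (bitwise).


33216 ^ 55742 = 22654

22654


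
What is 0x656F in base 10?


656F hex = 25967 decimal

25967


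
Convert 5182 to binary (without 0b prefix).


5182 = 1010000111110 in binary

1010000111110


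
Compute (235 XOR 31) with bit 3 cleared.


Step 1: 235 ^ 31 = 244
Step 2: 244 & ~(1 << 3) = 244

244


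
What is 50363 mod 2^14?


50363 & 16383 = 1211

1211


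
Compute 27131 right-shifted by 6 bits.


0b110100111111011 >> 6 = 0b110100111 = 423

423


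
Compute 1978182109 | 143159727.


0b1110101111010001010100111011101 | 0b1000100010000111000110101111 = 0b1111101111010001111100111111111 = 2112420351

2112420351


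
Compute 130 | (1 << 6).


130 | (1 << 6) = 130 | 64 = 194

194


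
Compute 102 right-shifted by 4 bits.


0b1100110 >> 4 = 0b110 = 6

6


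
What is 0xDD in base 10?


DD hex = 221 decimal

221


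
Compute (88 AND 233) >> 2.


Step 1: 88 & 233 = 72
Step 2: 72 >> 2 = 18

18


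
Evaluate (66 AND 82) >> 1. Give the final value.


Step 1: 66 & 82 = 66
Step 2: 66 >> 1 = 33

33


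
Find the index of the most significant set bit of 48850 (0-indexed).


0b1011111011010010. Highest set bit at position 15

15


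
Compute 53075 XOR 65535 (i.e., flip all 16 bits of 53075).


53075 ^ 65535 = 12460

12460


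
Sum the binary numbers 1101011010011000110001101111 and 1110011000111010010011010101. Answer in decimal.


1101011010011000110001101111 + 1110011000111010010011010101 = 11011110011010011000101000100 = 466432324

466432324


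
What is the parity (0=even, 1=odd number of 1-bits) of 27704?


0b110110000111000 has 7 ones => parity 1

1


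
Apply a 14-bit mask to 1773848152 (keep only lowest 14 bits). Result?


1773848152 & 16383 = 1624

1624


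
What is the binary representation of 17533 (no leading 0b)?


17533 = 100010001111101 in binary

100010001111101


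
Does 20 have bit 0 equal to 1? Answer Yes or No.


0b10100, bit 0 = 0. No

No


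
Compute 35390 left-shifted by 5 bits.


0b1000101000111110 << 5 = 0b100010100011111000000 = 1132480

1132480


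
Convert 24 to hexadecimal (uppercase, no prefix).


24 = 18 hex

18


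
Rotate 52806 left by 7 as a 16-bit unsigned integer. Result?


Rotate 0b1100111001000110 left by 7 (16-bit) = 0b10001101100111 = 9063

9063


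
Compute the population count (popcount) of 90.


0b1011010 has 4 set bits

4


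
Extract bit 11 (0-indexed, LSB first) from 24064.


0b101111000000000, position 11 = 1

1


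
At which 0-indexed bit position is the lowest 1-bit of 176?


0b10110000. Lowest set bit at position 4

4


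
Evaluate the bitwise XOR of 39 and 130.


0b100111 ^ 0b10000010 = 0b10100101 = 165

165


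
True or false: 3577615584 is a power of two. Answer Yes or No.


0b11010101001111100001010011100000. Multiple bits set => No

No


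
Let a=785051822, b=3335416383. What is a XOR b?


785051822 ^ 3335416383 = 3892615825

3892615825


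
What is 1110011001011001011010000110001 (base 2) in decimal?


1110011001011001011010000110001 in decimal = 1932309553

1932309553


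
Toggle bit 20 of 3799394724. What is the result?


3799394724 ^ (1 << 20) = 3799394724 ^ 1048576 = 3798346148

3798346148


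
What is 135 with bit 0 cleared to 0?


135 & ~(1 << 0) = 134

134


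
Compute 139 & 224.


0b10001011 & 0b11100000 = 0b10000000 = 128

128


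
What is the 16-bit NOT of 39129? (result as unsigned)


~0b1001100011011001 = 0b110011100100110 = 26406 (16-bit unsigned)

26406


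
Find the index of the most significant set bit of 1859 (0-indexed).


0b11101000011. Highest set bit at position 10

10


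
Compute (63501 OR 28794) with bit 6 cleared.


Step 1: 63501 | 28794 = 63615
Step 2: 63615 & ~(1 << 6) = 63551

63551


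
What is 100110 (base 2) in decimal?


100110 in decimal = 38

38


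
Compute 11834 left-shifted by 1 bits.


0b10111000111010 << 1 = 0b101110001110100 = 23668

23668


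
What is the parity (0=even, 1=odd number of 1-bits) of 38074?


0b1001010010111010 has 8 ones => parity 0

0


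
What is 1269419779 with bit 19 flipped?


1269419779 ^ (1 << 19) = 1269419779 ^ 524288 = 1268895491

1268895491


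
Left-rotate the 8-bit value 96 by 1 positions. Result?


Rotate 0b1100000 left by 1 (8-bit) = 0b11000000 = 192

192


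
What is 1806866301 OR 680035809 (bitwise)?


0b1101011101100101001011101111101 | 0b101000100010001000010111100001 = 0b1101011101110101001011111111101 = 1807390717

1807390717


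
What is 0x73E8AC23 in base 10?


73E8AC23 hex = 1944628259 decimal

1944628259


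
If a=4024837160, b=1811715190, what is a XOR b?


4024837160 ^ 1811715190 = 2216341598

2216341598


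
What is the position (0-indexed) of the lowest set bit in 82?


0b1010010. Lowest set bit at position 1

1


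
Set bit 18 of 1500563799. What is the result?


1500563799 | (1 << 18) = 1500563799 | 262144 = 1500825943

1500825943


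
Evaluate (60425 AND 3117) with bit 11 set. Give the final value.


Step 1: 60425 & 3117 = 3081
Step 2: 3081 | (1 << 11) = 3081 | 2048 = 3081

3081


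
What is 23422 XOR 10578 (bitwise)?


0b101101101111110 ^ 0b10100101010010 = 0b111001000101100 = 29228

29228


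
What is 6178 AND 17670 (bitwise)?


0b1100000100010 & 0b100010100000110 = 0b10 = 2

2


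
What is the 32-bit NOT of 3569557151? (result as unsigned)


~0b11010100110000110001111010011111 = 0b101011001111001110000101100000 = 725410144 (32-bit unsigned)

725410144


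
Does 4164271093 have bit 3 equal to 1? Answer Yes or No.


0b11111000001101011011101111110101, bit 3 = 0. No

No


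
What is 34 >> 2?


0b100010 >> 2 = 0b1000 = 8

8


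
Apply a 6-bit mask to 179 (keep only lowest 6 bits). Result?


179 & 63 = 51

51


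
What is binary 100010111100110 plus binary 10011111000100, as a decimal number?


100010111100110 + 10011111000100 = 110110110101010 = 28074

28074


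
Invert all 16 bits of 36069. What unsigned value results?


36069 ^ 65535 = 29466

29466


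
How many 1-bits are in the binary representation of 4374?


0b1000100010110 has 5 set bits

5


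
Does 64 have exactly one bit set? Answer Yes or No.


0b1000000. Only one bit set => Yes

Yes


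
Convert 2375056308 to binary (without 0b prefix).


2375056308 = 10001101100100000111101110110100 in binary

10001101100100000111101110110100


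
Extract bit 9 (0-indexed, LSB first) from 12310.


0b11000000010110, position 9 = 0

0


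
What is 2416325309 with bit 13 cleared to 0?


2416325309 & ~(1 << 13) = 2416317117

2416317117


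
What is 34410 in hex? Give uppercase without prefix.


34410 = 866A hex

866A


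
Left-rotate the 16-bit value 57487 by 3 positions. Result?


Rotate 0b1110000010001111 left by 3 (16-bit) = 0b10001111111 = 1151

1151


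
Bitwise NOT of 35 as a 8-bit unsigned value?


~0b100011 = 0b11011100 = 220 (8-bit unsigned)

220


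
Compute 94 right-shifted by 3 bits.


0b1011110 >> 3 = 0b1011 = 11

11


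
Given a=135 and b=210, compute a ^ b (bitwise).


135 ^ 210 = 85

85


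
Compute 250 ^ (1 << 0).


250 ^ (1 << 0) = 250 ^ 1 = 251

251


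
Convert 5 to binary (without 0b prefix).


5 = 101 in binary

101


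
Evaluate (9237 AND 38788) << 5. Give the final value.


Step 1: 9237 & 38788 = 1028
Step 2: 1028 << 5 = 32896

32896


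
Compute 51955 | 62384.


0b1100101011110011 | 0b1111001110110000 = 0b1111101111110011 = 64499

64499


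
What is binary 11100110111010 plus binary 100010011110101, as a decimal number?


11100110111010 + 100010011110101 = 111111010101111 = 32431

32431


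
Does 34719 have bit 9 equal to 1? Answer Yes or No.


0b1000011110011111, bit 9 = 1. Yes

Yes


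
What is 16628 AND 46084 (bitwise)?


0b100000011110100 & 0b1011010000000100 = 0b100 = 4

4


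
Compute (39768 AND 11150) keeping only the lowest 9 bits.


Step 1: 39768 & 11150 = 2824
Step 2: 2824 & 511 = 264

264


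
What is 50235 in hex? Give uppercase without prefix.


50235 = C43B hex

C43B


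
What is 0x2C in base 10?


2C hex = 44 decimal

44


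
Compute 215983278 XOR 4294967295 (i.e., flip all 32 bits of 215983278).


215983278 ^ 4294967295 = 4078984017

4078984017


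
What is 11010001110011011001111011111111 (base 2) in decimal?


11010001110011011001111011111111 in decimal = 3519913727

3519913727


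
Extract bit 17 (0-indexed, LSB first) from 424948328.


0b11001010101000011001001101000, position 17 = 0

0


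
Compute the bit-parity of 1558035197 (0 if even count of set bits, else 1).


0b1011100110111011011101011111101 has 22 ones => parity 0

0


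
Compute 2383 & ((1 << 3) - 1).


2383 & 7 = 7

7


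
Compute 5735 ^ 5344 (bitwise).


0b1011001100111 ^ 0b1010011100000 = 0b1010000111 = 647

647


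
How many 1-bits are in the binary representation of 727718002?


0b101011011000000001100001110010 has 12 set bits

12


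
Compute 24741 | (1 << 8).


24741 | (1 << 8) = 24741 | 256 = 24997

24997


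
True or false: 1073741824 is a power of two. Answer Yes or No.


0b1000000000000000000000000000000. Only one bit set => Yes

Yes


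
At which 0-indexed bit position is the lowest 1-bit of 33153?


0b1000000110000001. Lowest set bit at position 0

0


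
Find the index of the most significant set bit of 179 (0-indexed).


0b10110011. Highest set bit at position 7

7


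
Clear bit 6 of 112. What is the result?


112 & ~(1 << 6) = 48

48


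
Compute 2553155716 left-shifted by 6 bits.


0b10011000001011100001000010000100 << 6 = 0b10011000001011100001000010000100000000 = 163401965824

163401965824


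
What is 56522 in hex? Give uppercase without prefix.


56522 = DCCA hex

DCCA


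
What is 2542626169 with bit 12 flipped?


2542626169 ^ (1 << 12) = 2542626169 ^ 4096 = 2542630265

2542630265


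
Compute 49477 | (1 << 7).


49477 | (1 << 7) = 49477 | 128 = 49605

49605


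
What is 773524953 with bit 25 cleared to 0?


773524953 & ~(1 << 25) = 739970521

739970521


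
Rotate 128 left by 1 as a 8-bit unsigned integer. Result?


Rotate 0b10000000 left by 1 (8-bit) = 0b1 = 1

1


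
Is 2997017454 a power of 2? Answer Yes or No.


0b10110010101000101101101101101110. Multiple bits set => No

No


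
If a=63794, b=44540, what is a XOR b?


63794 ^ 44540 = 21710

21710


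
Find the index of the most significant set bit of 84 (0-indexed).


0b1010100. Highest set bit at position 6

6


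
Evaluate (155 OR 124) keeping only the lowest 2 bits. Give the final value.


Step 1: 155 | 124 = 255
Step 2: 255 & 3 = 3

3


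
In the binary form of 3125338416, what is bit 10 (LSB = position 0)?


0b10111010010010001110000100110000, position 10 = 0

0


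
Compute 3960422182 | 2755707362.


0b11101100000011110011111100100110 | 0b10100100010000001100000111100010 = 0b11101100010011111111111111100110 = 3964665830

3964665830


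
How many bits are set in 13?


0b1101 has 3 set bits

3


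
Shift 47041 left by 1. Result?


0b1011011111000001 << 1 = 0b10110111110000010 = 94082

94082


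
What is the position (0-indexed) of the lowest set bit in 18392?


0b100011111011000. Lowest set bit at position 3

3


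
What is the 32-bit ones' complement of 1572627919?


1572627919 ^ 4294967295 = 2722339376

2722339376


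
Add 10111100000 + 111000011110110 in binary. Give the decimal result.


10111100000 + 111000011110110 = 111011011010110 = 30422

30422


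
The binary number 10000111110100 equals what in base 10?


10000111110100 in decimal = 8692

8692


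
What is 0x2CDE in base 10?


2CDE hex = 11486 decimal

11486


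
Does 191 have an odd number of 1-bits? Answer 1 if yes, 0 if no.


0b10111111 has 7 ones => parity 1

1


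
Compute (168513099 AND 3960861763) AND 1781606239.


Step 1: 168513099 & 3960861763 = 134300739
Step 2: 134300739 & 1781606239 = 134284355

134284355


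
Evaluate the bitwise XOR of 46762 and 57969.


0b1011011010101010 ^ 0b1110001001110001 = 0b101010011011011 = 21723

21723


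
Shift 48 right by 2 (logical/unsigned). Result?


0b110000 >> 2 = 0b1100 = 12

12


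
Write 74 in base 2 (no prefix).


74 = 1001010 in binary

1001010


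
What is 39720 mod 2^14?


39720 & 16383 = 6952

6952


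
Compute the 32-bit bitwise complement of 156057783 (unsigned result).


~0b1001010011010100000010110111 = 0b11110110101100101011111101001000 = 4138909512 (32-bit unsigned)

4138909512


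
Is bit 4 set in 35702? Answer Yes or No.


0b1000101101110110, bit 4 = 1. Yes

Yes


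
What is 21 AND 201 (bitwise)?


0b10101 & 0b11001001 = 0b1 = 1

1


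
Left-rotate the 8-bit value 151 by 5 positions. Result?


Rotate 0b10010111 left by 5 (8-bit) = 0b11110010 = 242

242


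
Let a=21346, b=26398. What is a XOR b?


21346 ^ 26398 = 13436

13436


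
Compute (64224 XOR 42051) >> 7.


Step 1: 64224 ^ 42051 = 24227
Step 2: 24227 >> 7 = 189

189


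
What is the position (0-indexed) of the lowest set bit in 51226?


0b1100100000011010. Lowest set bit at position 1

1


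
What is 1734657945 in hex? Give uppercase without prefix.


1734657945 = 6764C799 hex

6764C799


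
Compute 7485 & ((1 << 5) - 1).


7485 & 31 = 29

29


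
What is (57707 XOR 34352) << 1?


Step 1: 57707 ^ 34352 = 26459
Step 2: 26459 << 1 = 52918

52918


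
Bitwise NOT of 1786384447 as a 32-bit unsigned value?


~0b1101010011110100001000000111111 = 0b10010101100001011110111111000000 = 2508582848 (32-bit unsigned)

2508582848


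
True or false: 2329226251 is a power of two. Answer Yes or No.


0b10001010110101010010110000001011. Multiple bits set => No

No


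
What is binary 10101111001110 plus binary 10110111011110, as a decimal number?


10101111001110 + 10110111011110 = 101100110101100 = 22956

22956


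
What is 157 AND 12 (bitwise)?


0b10011101 & 0b1100 = 0b1100 = 12

12


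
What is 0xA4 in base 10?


A4 hex = 164 decimal

164


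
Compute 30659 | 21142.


0b111011111000011 | 0b101001010010110 = 0b111011111010111 = 30679

30679


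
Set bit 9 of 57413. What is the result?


57413 | (1 << 9) = 57413 | 512 = 57925

57925


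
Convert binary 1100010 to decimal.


1100010 in decimal = 98

98


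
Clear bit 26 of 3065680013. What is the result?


3065680013 & ~(1 << 26) = 2998571149

2998571149


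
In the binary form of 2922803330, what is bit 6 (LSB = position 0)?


0b10101110001101100111000010000010, position 6 = 0

0


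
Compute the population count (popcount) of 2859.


0b101100101011 has 7 set bits

7


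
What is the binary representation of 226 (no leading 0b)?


226 = 11100010 in binary

11100010


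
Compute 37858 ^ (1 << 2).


37858 ^ (1 << 2) = 37858 ^ 4 = 37862

37862


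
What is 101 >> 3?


0b1100101 >> 3 = 0b1100 = 12

12


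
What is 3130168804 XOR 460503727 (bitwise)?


0b10111010100100101001010111100100 ^ 0b11011011100101011101010101111 = 0b10100001111000000010111101001011 = 2715823947

2715823947


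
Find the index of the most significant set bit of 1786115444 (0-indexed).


0b1101010011101011111010101110100. Highest set bit at position 30

30


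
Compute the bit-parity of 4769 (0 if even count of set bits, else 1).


0b1001010100001 has 5 ones => parity 1

1


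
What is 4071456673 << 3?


0b11110010101011010111111110100001 << 3 = 0b11110010101011010111111110100001000 = 32571653384

32571653384


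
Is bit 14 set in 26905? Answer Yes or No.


0b110100100011001, bit 14 = 1. Yes

Yes


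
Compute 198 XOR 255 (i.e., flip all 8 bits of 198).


198 ^ 255 = 57

57


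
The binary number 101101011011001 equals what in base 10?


101101011011001 in decimal = 23257

23257


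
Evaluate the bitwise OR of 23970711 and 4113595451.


0b1011011011100001110010111 | 0b11110101001100000111110000111011 = 0b11110101011111011111111110111111 = 4118675391

4118675391


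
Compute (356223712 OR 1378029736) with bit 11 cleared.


Step 1: 356223712 | 1378029736 = 1463524072
Step 2: 1463524072 & ~(1 << 11) = 1463522024

1463522024


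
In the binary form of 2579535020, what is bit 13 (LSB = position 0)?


0b10011001110000001001010010101100, position 13 = 0

0


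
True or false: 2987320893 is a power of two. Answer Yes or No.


0b10110010000011101110011000111101. Multiple bits set => No

No


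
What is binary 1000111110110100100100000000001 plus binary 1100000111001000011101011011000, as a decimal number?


1000111110110100100100000000001 + 1100000111001000011101011011000 = 10101000101111101000001011011001 = 2831057625

2831057625


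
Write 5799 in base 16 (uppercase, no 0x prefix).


5799 = 16A7 hex

16A7


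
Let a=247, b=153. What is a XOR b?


247 ^ 153 = 110

110


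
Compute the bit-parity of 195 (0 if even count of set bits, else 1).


0b11000011 has 4 ones => parity 0

0


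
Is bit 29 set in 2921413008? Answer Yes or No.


0b10101110001000010011100110010000, bit 29 = 1. Yes

Yes


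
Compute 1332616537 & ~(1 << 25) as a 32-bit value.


1332616537 & ~(1 << 25) = 1299062105

1299062105


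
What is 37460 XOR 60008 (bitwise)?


0b1001001001010100 ^ 0b1110101001101000 = 0b111100000111100 = 30780

30780


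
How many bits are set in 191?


0b10111111 has 7 set bits

7


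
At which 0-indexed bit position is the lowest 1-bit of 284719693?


0b10000111110000111101001001101. Lowest set bit at position 0

0


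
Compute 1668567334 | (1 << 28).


1668567334 | (1 << 28) = 1668567334 | 268435456 = 1937002790

1937002790
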